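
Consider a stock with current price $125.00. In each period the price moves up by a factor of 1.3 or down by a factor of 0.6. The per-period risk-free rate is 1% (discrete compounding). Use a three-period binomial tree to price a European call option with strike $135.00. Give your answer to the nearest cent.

Risk-neutral probability p = (1 + 0.01 − 0.6)/(1.3 − 0.6) = 0.4100/0.7000 = 0.5857
Terminal stock prices: S_uuu = 274.6, S_uud = 126.8, S_udd = 58.5, S_ddd = 27
Terminal payoffs (S − K): max(139.6, 0) = 139.6, max(-8.25, 0) = 0, max(-76.5, 0) = 0, max(-108, 0) = 0
Node uu (S = 211.3): V_uu = 1/1.01·[0.5857·139.6250 + 0.4143·0.0000] = 80.9707
Node ud (S = 97.5): V_ud = 1/1.01·[0.5857·0.0000 + 0.4143·0.0000] = 0.0000
Node dd (S = 45): V_dd = 1/1.01·[0.5857·0.0000 + 0.4143·0.0000] = 0.0000
Node u (S = 162.5): V_u = 1/1.01·[0.5857·80.9707 + 0.4143·0.0000] = 46.9561
Node d (S = 75): V_d = 1/1.01·[0.5857·0.0000 + 0.4143·0.0000] = 0.0000
Node 0 (S = 125): V_0 = 1/1.01·[0.5857·46.9561 + 0.4143·0.0000] = 27.2306

$27.23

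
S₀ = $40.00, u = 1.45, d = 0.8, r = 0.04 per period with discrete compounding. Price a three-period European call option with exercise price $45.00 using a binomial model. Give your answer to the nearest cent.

$8.55

Risk-neutral probability p = (1 + 0.04 − 0.8)/(1.45 − 0.8) = 0.2400/0.6500 = 0.3692
Terminal stock prices: S_uuu = 121.9, S_uud = 67.28, S_udd = 37.12, S_ddd = 20.48
Terminal payoffs (S − K): max(76.94, 0) = 76.94, max(22.28, 0) = 22.28, max(-7.88, 0) = 0, max(-24.52, 0) = 0
Node uu (S = 84.1): V_uu = 1/1.04·[0.3692·76.9450 + 0.6308·22.2800] = 40.8308
Node ud (S = 46.4): V_ud = 1/1.04·[0.3692·22.2800 + 0.6308·0.0000] = 7.9101
Node dd (S = 25.6): V_dd = 1/1.04·[0.3692·0.0000 + 0.6308·0.0000] = 0.0000
Node u (S = 58): V_u = 1/1.04·[0.3692·40.8308 + 0.6308·7.9101] = 19.2937
Node d (S = 32): V_d = 1/1.04·[0.3692·7.9101 + 0.6308·0.0000] = 2.8083
Node 0 (S = 40): V_0 = 1/1.04·[0.3692·19.2937 + 0.6308·2.8083] = 8.5531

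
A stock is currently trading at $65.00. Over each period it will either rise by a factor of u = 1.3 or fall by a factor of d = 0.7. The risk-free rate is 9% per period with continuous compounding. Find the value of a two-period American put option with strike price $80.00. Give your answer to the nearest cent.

$15.00

Risk-neutral probability p = (e^0.09 − 0.7)/(1.3 − 0.7) = 0.3942/0.6000 = 0.6570
Terminal stock prices: S_uu = 109.9, S_ud = 59.15, S_dd = 31.85
Terminal payoffs (K − S): max(-29.85, 0) = 0, max(20.85, 0) = 20.85, max(48.15, 0) = 48.15
Node u (S = 84.5): continuation = e^(−0.09)·[0.6570·0.0000 + 0.3430·20.8500] = 6.5368; exercise value = 0.0000 ≤ continuation, so V_u = 6.5368
Node d (S = 45.5): continuation = e^(−0.09)·[0.6570·20.8500 + 0.3430·48.1500] = 27.6145; exercise value = 34.5000 > continuation, so V_d = 34.5000 (exercise)
Node 0 (S = 65): continuation = e^(−0.09)·[0.6570·6.5368 + 0.3430·34.5000] = 14.7412; exercise value = 15.0000 > continuation, so V_0 = 15.0000 (exercise)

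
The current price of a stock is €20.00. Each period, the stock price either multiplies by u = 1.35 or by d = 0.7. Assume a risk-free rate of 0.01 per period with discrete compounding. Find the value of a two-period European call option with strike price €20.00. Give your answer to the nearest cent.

€3.67

Risk-neutral probability p = (1 + 0.01 − 0.7)/(1.35 − 0.7) = 0.3100/0.6500 = 0.4769
Terminal stock prices: S_uu = 36.45, S_ud = 18.9, S_dd = 9.8
Terminal payoffs (S − K): max(16.45, 0) = 16.45, max(-1.1, 0) = 0, max(-10.2, 0) = 0
Node u (S = 27): V_u = 1/1.01·[0.4769·16.4500 + 0.5231·0.0000] = 7.7677
Node d (S = 14): V_d = 1/1.01·[0.4769·0.0000 + 0.5231·0.0000] = 0.0000
Node 0 (S = 20): V_0 = 1/1.01·[0.4769·7.7677 + 0.5231·0.0000] = 3.6679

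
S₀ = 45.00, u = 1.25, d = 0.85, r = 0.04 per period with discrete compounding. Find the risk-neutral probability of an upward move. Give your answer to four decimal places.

p = 0.4750

Risk-neutral probability p = (1 + 0.04 − 0.85)/(1.25 − 0.85) = 0.1900/0.4000 = 0.4750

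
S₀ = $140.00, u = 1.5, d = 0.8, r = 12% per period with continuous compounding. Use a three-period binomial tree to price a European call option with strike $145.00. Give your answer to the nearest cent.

$49.48

Risk-neutral probability p = (e^0.12 − 0.8)/(1.5 − 0.8) = 0.3275/0.7000 = 0.4679
Terminal stock prices: S_uuu = 472.5, S_uud = 252, S_udd = 134.4, S_ddd = 71.68
Terminal payoffs (S − K): max(327.5, 0) = 327.5, max(107, 0) = 107, max(-10.6, 0) = 0, max(-73.32, 0) = 0
Node uu (S = 315): V_uu = e^(−0.12)·[0.4679·327.5000 + 0.5321·107.0000] = 186.3965
Node ud (S = 168): V_ud = e^(−0.12)·[0.4679·107.0000 + 0.5321·0.0000] = 44.3994
Node dd (S = 89.6): V_dd = e^(−0.12)·[0.4679·0.0000 + 0.5321·0.0000] = 0.0000
Node u (S = 210): V_u = e^(−0.12)·[0.4679·186.3965 + 0.5321·44.3994] = 98.3002
Node d (S = 112): V_d = e^(−0.12)·[0.4679·44.3994 + 0.5321·0.0000] = 18.4235
Node 0 (S = 140): V_0 = e^(−0.12)·[0.4679·98.3002 + 0.5321·18.4235] = 49.4848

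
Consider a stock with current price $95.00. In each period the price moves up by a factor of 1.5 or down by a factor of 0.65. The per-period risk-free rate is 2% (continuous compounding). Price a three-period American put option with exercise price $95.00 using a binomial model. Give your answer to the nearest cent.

$25.89

Risk-neutral probability p = (e^0.02 − 0.65)/(1.5 − 0.65) = 0.3702/0.8500 = 0.4355
Terminal stock prices: S_uuu = 320.6, S_uud = 138.9, S_udd = 60.21, S_ddd = 26.09
Terminal payoffs (K − S): max(-225.6, 0) = 0, max(-43.94, 0) = 0, max(34.79, 0) = 34.79, max(68.91, 0) = 68.91
Node uu (S = 213.8): continuation = e^(−0.02)·[0.4355·0.0000 + 0.5645·0.0000] = 0.0000; exercise value = 0.0000 ≤ continuation, so V_uu = 0.0000
Node ud (S = 92.62): continuation = e^(−0.02)·[0.4355·0.0000 + 0.5645·34.7937] = 19.2511; exercise value = 2.3750 ≤ continuation, so V_ud = 19.2511
Node dd (S = 40.14): continuation = e^(−0.02)·[0.4355·34.7937 + 0.5645·68.9106] = 52.9814; exercise value = 54.8625 > continuation, so V_dd = 54.8625 (exercise)
Node u (S = 142.5): continuation = e^(−0.02)·[0.4355·0.0000 + 0.5645·19.2511] = 10.6515; exercise value = 0.0000 ≤ continuation, so V_u = 10.6515
Node d (S = 61.75): continuation = e^(−0.02)·[0.4355·19.2511 + 0.5645·54.8625] = 38.5734; exercise value = 33.2500 ≤ continuation, so V_d = 38.5734
Node 0 (S = 95): continuation = e^(−0.02)·[0.4355·10.6515 + 0.5645·38.5734] = 25.8895; exercise value = 0.0000 ≤ continuation, so V_0 = 25.8895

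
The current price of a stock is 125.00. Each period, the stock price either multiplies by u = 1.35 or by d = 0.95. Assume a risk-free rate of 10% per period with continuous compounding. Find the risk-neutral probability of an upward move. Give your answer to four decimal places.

Risk-neutral probability p = (e^0.1 − 0.95)/(1.35 − 0.95) = 0.1552/0.4000 = 0.3879

p = 0.3879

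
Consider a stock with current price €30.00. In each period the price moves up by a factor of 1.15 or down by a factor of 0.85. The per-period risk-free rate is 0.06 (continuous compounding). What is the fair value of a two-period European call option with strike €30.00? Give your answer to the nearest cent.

Risk-neutral probability p = (e^0.06 − 0.85)/(1.15 − 0.85) = 0.2118/0.3000 = 0.7061
Terminal stock prices: S_uu = 39.67, S_ud = 29.32, S_dd = 21.67
Terminal payoffs (S − K): max(9.675, 0) = 9.675, max(-0.675, 0) = 0, max(-8.325, 0) = 0
Node u (S = 34.5): V_u = e^(−0.06)·[0.7061·9.6750 + 0.2939·0.0000] = 6.4339
Node d (S = 25.5): V_d = e^(−0.06)·[0.7061·0.0000 + 0.2939·0.0000] = 0.0000
Node 0 (S = 30): V_0 = e^(−0.06)·[0.7061·6.4339 + 0.2939·0.0000] = 4.2785

€4.28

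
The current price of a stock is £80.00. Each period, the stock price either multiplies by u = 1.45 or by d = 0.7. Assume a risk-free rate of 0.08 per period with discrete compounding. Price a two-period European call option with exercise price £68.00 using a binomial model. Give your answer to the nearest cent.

Risk-neutral probability p = (1 + 0.08 − 0.7)/(1.45 − 0.7) = 0.3800/0.7500 = 0.5067
Terminal stock prices: S_uu = 168.2, S_ud = 81.2, S_dd = 39.2
Terminal payoffs (S − K): max(100.2, 0) = 100.2, max(13.2, 0) = 13.2, max(-28.8, 0) = 0
Node u (S = 116): V_u = 1/1.08·[0.5067·100.2000 + 0.4933·13.2000] = 53.0370
Node d (S = 56): V_d = 1/1.08·[0.5067·13.2000 + 0.4933·0.0000] = 6.1926
Node 0 (S = 80): V_0 = 1/1.08·[0.5067·53.0370 + 0.4933·6.1926] = 27.7103

£27.71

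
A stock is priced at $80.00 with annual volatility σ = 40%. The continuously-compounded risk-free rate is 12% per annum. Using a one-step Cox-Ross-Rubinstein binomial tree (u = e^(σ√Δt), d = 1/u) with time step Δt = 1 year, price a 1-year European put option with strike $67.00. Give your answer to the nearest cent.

$5.26

CRR parameters: u = e^(σ√Δt) = e^(0.4·√1) = 1.4918, d = 1/u = 0.6703
Per-period rate: rΔt = 0.12·1 = 0.12, so R = e^0.12 = 1.1275
Risk-neutral probability p = (e^0.12 − 0.6703)/(1.4918 − 0.6703) = 0.4572/0.8215 = 0.5565
Terminal stock prices: S_u = 119.3, S_d = 53.63
Terminal payoffs (K − S): max(-52.35, 0) = 0, max(13.37, 0) = 13.37
Node 0 (S = 80): V_0 = e^(−0.12)·[0.5565·0.0000 + 0.4435·13.3744] = 5.2607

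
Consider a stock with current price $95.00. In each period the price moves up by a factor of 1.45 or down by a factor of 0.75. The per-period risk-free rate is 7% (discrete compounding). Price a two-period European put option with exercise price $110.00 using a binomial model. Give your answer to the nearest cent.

$17.46

Risk-neutral probability p = (1 + 0.07 − 0.75)/(1.45 − 0.75) = 0.3200/0.7000 = 0.4571
Terminal stock prices: S_uu = 199.7, S_ud = 103.3, S_dd = 53.44
Terminal payoffs (K − S): max(-89.74, 0) = 0, max(6.688, 0) = 6.688, max(56.56, 0) = 56.56
Node u (S = 137.8): V_u = 1/1.07·[0.4571·0.0000 + 0.5429·6.6875] = 3.3929
Node d (S = 71.25): V_d = 1/1.07·[0.4571·6.6875 + 0.5429·56.5625] = 31.5537
Node 0 (S = 95): V_0 = 1/1.07·[0.4571·3.3929 + 0.5429·31.5537] = 17.4581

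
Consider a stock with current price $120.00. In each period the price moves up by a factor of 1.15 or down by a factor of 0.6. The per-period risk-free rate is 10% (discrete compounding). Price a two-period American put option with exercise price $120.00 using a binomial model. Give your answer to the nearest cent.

$6.51

Risk-neutral probability p = (1 + 0.1 − 0.6)/(1.15 − 0.6) = 0.5000/0.5500 = 0.9091
Terminal stock prices: S_uu = 158.7, S_ud = 82.8, S_dd = 43.2
Terminal payoffs (K − S): max(-38.7, 0) = 0, max(37.2, 0) = 37.2, max(76.8, 0) = 76.8
Node u (S = 138): continuation = 1/1.1·[0.9091·0.0000 + 0.0909·37.2000] = 3.0744; exercise value = 0.0000 ≤ continuation, so V_u = 3.0744
Node d (S = 72): continuation = 1/1.1·[0.9091·37.2000 + 0.0909·76.8000] = 37.0909; exercise value = 48.0000 > continuation, so V_d = 48.0000 (exercise)
Node 0 (S = 120): continuation = 1/1.1·[0.9091·3.0744 + 0.0909·48.0000] = 6.5078; exercise value = 0.0000 ≤ continuation, so V_0 = 6.5078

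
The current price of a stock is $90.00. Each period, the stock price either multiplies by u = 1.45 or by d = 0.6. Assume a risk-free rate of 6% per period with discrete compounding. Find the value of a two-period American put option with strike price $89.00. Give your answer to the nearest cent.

$17.51

Risk-neutral probability p = (1 + 0.06 − 0.6)/(1.45 − 0.6) = 0.4600/0.8500 = 0.5412
Terminal stock prices: S_uu = 189.2, S_ud = 78.3, S_dd = 32.4
Terminal payoffs (K − S): max(-100.2, 0) = 0, max(10.7, 0) = 10.7, max(56.6, 0) = 56.6
Node u (S = 130.5): continuation = 1/1.06·[0.5412·0.0000 + 0.4588·10.7000] = 4.6315; exercise value = 0.0000 ≤ continuation, so V_u = 4.6315
Node d (S = 54): continuation = 1/1.06·[0.5412·10.7000 + 0.4588·56.6000] = 29.9623; exercise value = 35.0000 > continuation, so V_d = 35.0000 (exercise)
Node 0 (S = 90): continuation = 1/1.06·[0.5412·4.6315 + 0.4588·35.0000] = 17.5144; exercise value = 0.0000 ≤ continuation, so V_0 = 17.5144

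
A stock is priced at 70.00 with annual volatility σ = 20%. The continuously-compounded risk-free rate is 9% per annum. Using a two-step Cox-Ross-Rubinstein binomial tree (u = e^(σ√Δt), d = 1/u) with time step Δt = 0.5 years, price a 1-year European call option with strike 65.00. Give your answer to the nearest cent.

12.15

CRR parameters: u = e^(σ√Δt) = e^(0.2·√0.5) = 1.1519, d = 1/u = 0.8681
Per-period rate: rΔt = 0.09·0.5 = 0.045, so R = e^0.045 = 1.0460
Risk-neutral probability p = (e^0.045 − 0.8681)/(1.1519 − 0.8681) = 0.1779/0.2838 = 0.6269
Terminal stock prices: S_uu = 92.88, S_ud = 70, S_dd = 52.75
Terminal payoffs (S − K): max(27.88, 0) = 27.88, max(5, 0) = 5, max(-12.25, 0) = 0
Node u (S = 80.63): V_u = e^(−0.045)·[0.6269·27.8828 + 0.3731·5.0000] = 18.4939
Node d (S = 60.77): V_d = e^(−0.045)·[0.6269·5.0000 + 0.3731·0.0000] = 2.9966
Node 0 (S = 70): V_0 = e^(−0.045)·[0.6269·18.4939 + 0.3731·2.9966] = 12.1524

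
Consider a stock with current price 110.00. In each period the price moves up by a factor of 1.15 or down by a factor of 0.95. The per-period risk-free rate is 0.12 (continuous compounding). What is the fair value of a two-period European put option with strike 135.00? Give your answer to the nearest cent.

2.68

Risk-neutral probability p = (e^0.12 − 0.95)/(1.15 − 0.95) = 0.1775/0.2000 = 0.8875
Terminal stock prices: S_uu = 145.5, S_ud = 120.2, S_dd = 99.27
Terminal payoffs (K − S): max(-10.47, 0) = 0, max(14.83, 0) = 14.83, max(35.73, 0) = 35.73
Node u (S = 126.5): V_u = e^(−0.12)·[0.8875·0.0000 + 0.1125·14.8250] = 1.4794
Node d (S = 104.5): V_d = e^(−0.12)·[0.8875·14.8250 + 0.1125·35.7250] = 15.2343
Node 0 (S = 110): V_0 = e^(−0.12)·[0.8875·1.4794 + 0.1125·15.2343] = 2.6848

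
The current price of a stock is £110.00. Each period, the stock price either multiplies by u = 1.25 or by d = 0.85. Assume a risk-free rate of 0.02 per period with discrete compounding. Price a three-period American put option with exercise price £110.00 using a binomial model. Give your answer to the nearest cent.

£12.52

Risk-neutral probability p = (1 + 0.02 − 0.85)/(1.25 − 0.85) = 0.1700/0.4000 = 0.4250
Terminal stock prices: S_uuu = 214.8, S_uud = 146.1, S_udd = 99.34, S_ddd = 67.55
Terminal payoffs (K − S): max(-104.8, 0) = 0, max(-36.09, 0) = 0, max(10.66, 0) = 10.66, max(42.45, 0) = 42.45
Node uu (S = 171.9): continuation = 1/1.02·[0.4250·0.0000 + 0.5750·0.0000] = 0.0000; exercise value = 0.0000 ≤ continuation, so V_uu = 0.0000
Node ud (S = 116.9): continuation = 1/1.02·[0.4250·0.0000 + 0.5750·10.6563] = 6.0072; exercise value = 0.0000 ≤ continuation, so V_ud = 6.0072
Node dd (S = 79.47): continuation = 1/1.02·[0.4250·10.6563 + 0.5750·42.4463] = 28.3681; exercise value = 30.5250 > continuation, so V_dd = 30.5250 (exercise)
Node u (S = 137.5): continuation = 1/1.02·[0.4250·0.0000 + 0.5750·6.0072] = 3.3864; exercise value = 0.0000 ≤ continuation, so V_u = 3.3864
Node d (S = 93.5): continuation = 1/1.02·[0.4250·6.0072 + 0.5750·30.5250] = 19.7107; exercise value = 16.5000 ≤ continuation, so V_d = 19.7107
Node 0 (S = 110): continuation = 1/1.02·[0.4250·3.3864 + 0.5750·19.7107] = 12.5224; exercise value = 0.0000 ≤ continuation, so V_0 = 12.5224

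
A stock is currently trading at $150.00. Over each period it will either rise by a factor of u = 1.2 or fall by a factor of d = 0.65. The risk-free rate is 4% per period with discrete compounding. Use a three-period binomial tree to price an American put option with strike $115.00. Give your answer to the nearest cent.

Risk-neutral probability p = (1 + 0.04 − 0.65)/(1.2 − 0.65) = 0.3900/0.5500 = 0.7091
Terminal stock prices: S_uuu = 259.2, S_uud = 140.4, S_udd = 76.05, S_ddd = 41.19
Terminal payoffs (K − S): max(-144.2, 0) = 0, max(-25.4, 0) = 0, max(38.95, 0) = 38.95, max(73.81, 0) = 73.81
Node uu (S = 216): continuation = 1/1.04·[0.7091·0.0000 + 0.2909·0.0000] = 0.0000; exercise value = 0.0000 ≤ continuation, so V_uu = 0.0000
Node ud (S = 117): continuation = 1/1.04·[0.7091·0.0000 + 0.2909·38.9500] = 10.8951; exercise value = 0.0000 ≤ continuation, so V_ud = 10.8951
Node dd (S = 63.38): continuation = 1/1.04·[0.7091·38.9500 + 0.2909·73.8063] = 47.2019; exercise value = 51.6250 > continuation, so V_dd = 51.6250 (exercise)
Node u (S = 180): continuation = 1/1.04·[0.7091·0.0000 + 0.2909·10.8951] = 3.0476; exercise value = 0.0000 ≤ continuation, so V_u = 3.0476
Node d (S = 97.5): continuation = 1/1.04·[0.7091·10.8951 + 0.2909·51.6250] = 21.8690; exercise value = 17.5000 ≤ continuation, so V_d = 21.8690
Node 0 (S = 150): continuation = 1/1.04·[0.7091·3.0476 + 0.2909·21.8690] = 8.1951; exercise value = 0.0000 ≤ continuation, so V_0 = 8.1951

$8.20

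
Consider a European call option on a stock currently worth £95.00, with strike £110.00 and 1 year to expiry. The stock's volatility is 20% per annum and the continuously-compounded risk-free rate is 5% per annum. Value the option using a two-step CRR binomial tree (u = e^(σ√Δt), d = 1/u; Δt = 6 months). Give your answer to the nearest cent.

CRR parameters: u = e^(σ√Δt) = e^(0.2·√0.5) = 1.1519, d = 1/u = 0.8681
Per-period rate: rΔt = 0.05·0.5 = 0.025, so R = e^0.025 = 1.0253
Risk-neutral probability p = (e^0.025 − 0.8681)/(1.1519 − 0.8681) = 0.1572/0.2838 = 0.5539
Terminal stock prices: S_uu = 126.1, S_ud = 95, S_dd = 71.6
Terminal payoffs (S − K): max(16.06, 0) = 16.06, max(-15, 0) = 0, max(-38.4, 0) = 0
Node u (S = 109.4): V_u = e^(−0.025)·[0.5539·16.0552 + 0.4461·0.0000] = 8.6735
Node d (S = 82.47): V_d = e^(−0.025)·[0.5539·0.0000 + 0.4461·0.0000] = 0.0000
Node 0 (S = 95): V_0 = e^(−0.025)·[0.5539·8.6735 + 0.4461·0.0000] = 4.6857

£4.69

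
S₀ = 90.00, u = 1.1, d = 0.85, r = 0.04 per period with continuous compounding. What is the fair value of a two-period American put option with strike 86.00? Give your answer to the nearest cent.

Risk-neutral probability p = (e^0.04 − 0.85)/(1.1 − 0.85) = 0.1908/0.2500 = 0.7632
Terminal stock prices: S_uu = 108.9, S_ud = 84.15, S_dd = 65.02
Terminal payoffs (K − S): max(-22.9, 0) = 0, max(1.85, 0) = 1.85, max(20.98, 0) = 20.98
Node u (S = 99): continuation = e^(−0.04)·[0.7632·0.0000 + 0.2368·1.8500] = 0.4208; exercise value = 0.0000 ≤ continuation, so V_u = 0.4208
Node d (S = 76.5): continuation = e^(−0.04)·[0.7632·1.8500 + 0.2368·20.9750] = 6.1279; exercise value = 9.5000 > continuation, so V_d = 9.5000 (exercise)
Node 0 (S = 90): continuation = e^(−0.04)·[0.7632·0.4208 + 0.2368·9.5000] = 2.4696; exercise value = 0.0000 ≤ continuation, so V_0 = 2.4696

2.47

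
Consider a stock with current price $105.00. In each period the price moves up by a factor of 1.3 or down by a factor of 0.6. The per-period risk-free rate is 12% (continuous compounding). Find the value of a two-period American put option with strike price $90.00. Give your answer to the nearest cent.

$7.08

Risk-neutral probability p = (e^0.12 − 0.6)/(1.3 − 0.6) = 0.5275/0.7000 = 0.7536
Terminal stock prices: S_uu = 177.5, S_ud = 81.9, S_dd = 37.8
Terminal payoffs (K − S): max(-87.45, 0) = 0, max(8.1, 0) = 8.1, max(52.2, 0) = 52.2
Node u (S = 136.5): continuation = e^(−0.12)·[0.7536·0.0000 + 0.2464·8.1000] = 1.7704; exercise value = 0.0000 ≤ continuation, so V_u = 1.7704
Node d (S = 63): continuation = e^(−0.12)·[0.7536·8.1000 + 0.2464·52.2000] = 16.8228; exercise value = 27.0000 > continuation, so V_d = 27.0000 (exercise)
Node 0 (S = 105): continuation = e^(−0.12)·[0.7536·1.7704 + 0.2464·27.0000] = 7.0845; exercise value = 0.0000 ≤ continuation, so V_0 = 7.0845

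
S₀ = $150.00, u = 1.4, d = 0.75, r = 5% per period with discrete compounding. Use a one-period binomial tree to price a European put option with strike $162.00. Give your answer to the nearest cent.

Risk-neutral probability p = (1 + 0.05 − 0.75)/(1.4 − 0.75) = 0.3000/0.6500 = 0.4615
Terminal stock prices: S_u = 210, S_d = 112.5
Terminal payoffs (K − S): max(-48, 0) = 0, max(49.5, 0) = 49.5
Node 0 (S = 150): V_0 = 1/1.05·[0.4615·0.0000 + 0.5385·49.5000] = 25.3846

$25.38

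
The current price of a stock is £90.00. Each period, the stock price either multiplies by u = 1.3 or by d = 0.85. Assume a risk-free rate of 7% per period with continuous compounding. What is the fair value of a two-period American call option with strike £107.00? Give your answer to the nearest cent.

Risk-neutral probability p = (e^0.07 − 0.85)/(1.3 − 0.85) = 0.2225/0.4500 = 0.4945
Terminal stock prices: S_uu = 152.1, S_ud = 99.45, S_dd = 65.02
Terminal payoffs (S − K): max(45.1, 0) = 45.1, max(-7.55, 0) = 0, max(-41.98, 0) = 0
Node u (S = 117): continuation = e^(−0.07)·[0.4945·45.1000 + 0.5055·0.0000] = 20.7926; exercise value = 10.0000 ≤ continuation, so V_u = 20.7926
Node d (S = 76.5): continuation = e^(−0.07)·[0.4945·0.0000 + 0.5055·0.0000] = 0.0000; exercise value = 0.0000 ≤ continuation, so V_d = 0.0000
Node 0 (S = 90): continuation = e^(−0.07)·[0.4945·20.7926 + 0.5055·0.0000] = 9.5861; exercise value = 0.0000 ≤ continuation, so V_0 = 9.5861

£9.59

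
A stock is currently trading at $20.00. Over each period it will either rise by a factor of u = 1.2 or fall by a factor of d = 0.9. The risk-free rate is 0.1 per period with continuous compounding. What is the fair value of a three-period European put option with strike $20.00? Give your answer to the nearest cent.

$0.21

Risk-neutral probability p = (e^0.1 − 0.9)/(1.2 − 0.9) = 0.2052/0.3000 = 0.6839
Terminal stock prices: S_uuu = 34.56, S_uud = 25.92, S_udd = 19.44, S_ddd = 14.58
Terminal payoffs (K − S): max(-14.56, 0) = 0, max(-5.92, 0) = 0, max(0.56, 0) = 0.56, max(5.42, 0) = 5.42
Node uu (S = 28.8): V_uu = e^(−0.1)·[0.6839·0.0000 + 0.3161·0.0000] = 0.0000
Node ud (S = 21.6): V_ud = e^(−0.1)·[0.6839·0.0000 + 0.3161·0.5600] = 0.1602
Node dd (S = 16.2): V_dd = e^(−0.1)·[0.6839·0.5600 + 0.3161·5.4200] = 1.8967
Node u (S = 24): V_u = e^(−0.1)·[0.6839·0.0000 + 0.3161·0.1602] = 0.0458
Node d (S = 18): V_d = e^(−0.1)·[0.6839·0.1602 + 0.3161·1.8967] = 0.6416
Node 0 (S = 20): V_0 = e^(−0.1)·[0.6839·0.0458 + 0.3161·0.6416] = 0.2119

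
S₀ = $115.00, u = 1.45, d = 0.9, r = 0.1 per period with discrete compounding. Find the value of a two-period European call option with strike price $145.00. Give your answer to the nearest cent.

$12.52

Risk-neutral probability p = (1 + 0.1 − 0.9)/(1.45 − 0.9) = 0.2000/0.5500 = 0.3636
Terminal stock prices: S_uu = 241.8, S_ud = 150.1, S_dd = 93.15
Terminal payoffs (S − K): max(96.79, 0) = 96.79, max(5.075, 0) = 5.075, max(-51.85, 0) = 0
Node u (S = 166.8): V_u = 1/1.1·[0.3636·96.7875 + 0.6364·5.0750] = 34.9318
Node d (S = 103.5): V_d = 1/1.1·[0.3636·5.0750 + 0.6364·0.0000] = 1.6777
Node 0 (S = 115): V_0 = 1/1.1·[0.3636·34.9318 + 0.6364·1.6777] = 12.5183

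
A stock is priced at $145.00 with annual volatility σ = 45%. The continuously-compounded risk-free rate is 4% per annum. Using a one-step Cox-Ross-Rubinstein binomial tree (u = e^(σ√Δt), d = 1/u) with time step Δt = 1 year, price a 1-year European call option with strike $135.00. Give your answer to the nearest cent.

CRR parameters: u = e^(σ√Δt) = e^(0.45·√1) = 1.5683, d = 1/u = 0.6376
Per-period rate: rΔt = 0.04·1 = 0.04, so R = e^0.04 = 1.0408
Risk-neutral probability p = (e^0.04 − 0.6376)/(1.5683 − 0.6376) = 0.4032/0.9307 = 0.4332
Terminal stock prices: S_u = 227.4, S_d = 92.46
Terminal payoffs (S − K): max(92.41, 0) = 92.41, max(-42.54, 0) = 0
Node 0 (S = 145): V_0 = e^(−0.04)·[0.4332·92.4053 + 0.5668·0.0000] = 38.4613

$38.46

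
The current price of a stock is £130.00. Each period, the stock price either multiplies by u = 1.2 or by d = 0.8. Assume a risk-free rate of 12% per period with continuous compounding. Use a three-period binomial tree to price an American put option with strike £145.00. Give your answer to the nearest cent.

Risk-neutral probability p = (e^0.12 − 0.8)/(1.2 − 0.8) = 0.3275/0.4000 = 0.8187
Terminal stock prices: S_uuu = 224.6, S_uud = 149.8, S_udd = 99.84, S_ddd = 66.56
Terminal payoffs (K − S): max(-79.64, 0) = 0, max(-4.76, 0) = 0, max(45.16, 0) = 45.16, max(78.44, 0) = 78.44
Node uu (S = 187.2): continuation = e^(−0.12)·[0.8187·0.0000 + 0.1813·0.0000] = 0.0000; exercise value = 0.0000 ≤ continuation, so V_uu = 0.0000
Node ud (S = 124.8): continuation = e^(−0.12)·[0.8187·0.0000 + 0.1813·45.1600] = 7.2600; exercise value = 20.2000 > continuation, so V_ud = 20.2000 (exercise)
Node dd (S = 83.2): continuation = e^(−0.12)·[0.8187·45.1600 + 0.1813·78.4400] = 45.4035; exercise value = 61.8000 > continuation, so V_dd = 61.8000 (exercise)
Node u (S = 156): continuation = e^(−0.12)·[0.8187·0.0000 + 0.1813·20.2000] = 3.2474; exercise value = 0.0000 ≤ continuation, so V_u = 3.2474
Node d (S = 104): continuation = e^(−0.12)·[0.8187·20.2000 + 0.1813·61.8000] = 24.6035; exercise value = 41.0000 > continuation, so V_d = 41.0000 (exercise)
Node 0 (S = 130): continuation = e^(−0.12)·[0.8187·3.2474 + 0.1813·41.0000] = 8.9493; exercise value = 15.0000 > continuation, so V_0 = 15.0000 (exercise)

£15.00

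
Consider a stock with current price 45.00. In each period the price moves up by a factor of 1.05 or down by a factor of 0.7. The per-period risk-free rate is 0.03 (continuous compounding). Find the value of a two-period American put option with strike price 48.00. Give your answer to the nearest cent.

3.00

Risk-neutral probability p = (e^0.03 − 0.7)/(1.05 − 0.7) = 0.3305/0.3500 = 0.9442
Terminal stock prices: S_uu = 49.61, S_ud = 33.07, S_dd = 22.05
Terminal payoffs (K − S): max(-1.613, 0) = 0, max(14.93, 0) = 14.93, max(25.95, 0) = 25.95
Node u (S = 47.25): continuation = e^(−0.03)·[0.9442·0.0000 + 0.0558·14.9250] = 0.8088; exercise value = 0.7500 ≤ continuation, so V_u = 0.8088
Node d (S = 31.5): continuation = e^(−0.03)·[0.9442·14.9250 + 0.0558·25.9500] = 15.0814; exercise value = 16.5000 > continuation, so V_d = 16.5000 (exercise)
Node 0 (S = 45): continuation = e^(−0.03)·[0.9442·0.8088 + 0.0558·16.5000] = 1.6353; exercise value = 3.0000 > continuation, so V_0 = 3.0000 (exercise)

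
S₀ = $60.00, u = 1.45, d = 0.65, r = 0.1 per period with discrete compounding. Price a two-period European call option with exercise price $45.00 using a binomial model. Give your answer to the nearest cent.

Risk-neutral probability p = (1 + 0.1 − 0.65)/(1.45 − 0.65) = 0.4500/0.8000 = 0.5625
Terminal stock prices: S_uu = 126.2, S_ud = 56.55, S_dd = 25.35
Terminal payoffs (S − K): max(81.15, 0) = 81.15, max(11.55, 0) = 11.55, max(-19.65, 0) = 0
Node u (S = 87): V_u = 1/1.1·[0.5625·81.1500 + 0.4375·11.5500] = 46.0909
Node d (S = 39): V_d = 1/1.1·[0.5625·11.5500 + 0.4375·0.0000] = 5.9063
Node 0 (S = 60): V_0 = 1/1.1·[0.5625·46.0909 + 0.4375·5.9063] = 25.9183

$25.92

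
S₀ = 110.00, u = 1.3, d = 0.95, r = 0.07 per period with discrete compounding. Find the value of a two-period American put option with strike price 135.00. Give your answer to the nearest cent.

Risk-neutral probability p = (1 + 0.07 − 0.95)/(1.3 − 0.95) = 0.1200/0.3500 = 0.3429
Terminal stock prices: S_uu = 185.9, S_ud = 135.8, S_dd = 99.27
Terminal payoffs (K − S): max(-50.9, 0) = 0, max(-0.85, 0) = 0, max(35.73, 0) = 35.73
Node u (S = 143): continuation = 1/1.07·[0.3429·0.0000 + 0.6571·0.0000] = 0.0000; exercise value = 0.0000 ≤ continuation, so V_u = 0.0000
Node d (S = 104.5): continuation = 1/1.07·[0.3429·0.0000 + 0.6571·35.7250] = 21.9406; exercise value = 30.5000 > continuation, so V_d = 30.5000 (exercise)
Node 0 (S = 110): continuation = 1/1.07·[0.3429·0.0000 + 0.6571·30.5000] = 18.7316; exercise value = 25.0000 > continuation, so V_0 = 25.0000 (exercise)

25.00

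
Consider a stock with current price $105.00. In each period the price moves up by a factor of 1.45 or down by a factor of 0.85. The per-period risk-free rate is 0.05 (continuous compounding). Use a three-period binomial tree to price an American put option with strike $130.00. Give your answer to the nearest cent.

$28.31

Risk-neutral probability p = (e^0.05 − 0.85)/(1.45 − 0.85) = 0.2013/0.6000 = 0.3355
Terminal stock prices: S_uuu = 320.1, S_uud = 187.6, S_udd = 110, S_ddd = 64.48
Terminal payoffs (K − S): max(-190.1, 0) = 0, max(-57.65, 0) = 0, max(20, 0) = 20, max(65.52, 0) = 65.52
Node uu (S = 220.8): continuation = e^(−0.05)·[0.3355·0.0000 + 0.6645·0.0000] = 0.0000; exercise value = 0.0000 ≤ continuation, so V_uu = 0.0000
Node ud (S = 129.4): continuation = e^(−0.05)·[0.3355·0.0000 + 0.6645·19.9994] = 12.6424; exercise value = 0.5875 ≤ continuation, so V_ud = 12.6424
Node dd (S = 75.86): continuation = e^(−0.05)·[0.3355·19.9994 + 0.6645·65.5169] = 47.7973; exercise value = 54.1375 > continuation, so V_dd = 54.1375 (exercise)
Node u (S = 152.2): continuation = e^(−0.05)·[0.3355·0.0000 + 0.6645·12.6424] = 7.9917; exercise value = 0.0000 ≤ continuation, so V_u = 7.9917
Node d (S = 89.25): continuation = e^(−0.05)·[0.3355·12.6424 + 0.6645·54.1375] = 38.2564; exercise value = 40.7500 > continuation, so V_d = 40.7500 (exercise)
Node 0 (S = 105): continuation = e^(−0.05)·[0.3355·7.9917 + 0.6645·40.7500] = 28.3097; exercise value = 25.0000 ≤ continuation, so V_0 = 28.3097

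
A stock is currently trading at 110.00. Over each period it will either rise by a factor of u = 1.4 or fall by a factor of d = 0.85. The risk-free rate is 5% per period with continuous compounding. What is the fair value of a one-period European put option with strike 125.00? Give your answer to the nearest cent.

Risk-neutral probability p = (e^0.05 − 0.85)/(1.4 − 0.85) = 0.2013/0.5500 = 0.3659
Terminal stock prices: S_u = 154, S_d = 93.5
Terminal payoffs (K − S): max(-29, 0) = 0, max(31.5, 0) = 31.5
Node 0 (S = 110): V_0 = e^(−0.05)·[0.3659·0.0000 + 0.6341·31.5000] = 18.9986

19.00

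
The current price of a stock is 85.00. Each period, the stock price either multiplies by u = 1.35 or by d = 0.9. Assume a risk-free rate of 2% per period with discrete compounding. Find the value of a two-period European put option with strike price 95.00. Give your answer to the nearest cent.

13.52

Risk-neutral probability p = (1 + 0.02 − 0.9)/(1.35 − 0.9) = 0.1200/0.4500 = 0.2667
Terminal stock prices: S_uu = 154.9, S_ud = 103.3, S_dd = 68.85
Terminal payoffs (K − S): max(-59.91, 0) = 0, max(-8.275, 0) = 0, max(26.15, 0) = 26.15
Node u (S = 114.8): V_u = 1/1.02·[0.2667·0.0000 + 0.7333·0.0000] = 0.0000
Node d (S = 76.5): V_d = 1/1.02·[0.2667·0.0000 + 0.7333·26.1500] = 18.8007
Node 0 (S = 85): V_0 = 1/1.02·[0.2667·0.0000 + 0.7333·18.8007] = 13.5168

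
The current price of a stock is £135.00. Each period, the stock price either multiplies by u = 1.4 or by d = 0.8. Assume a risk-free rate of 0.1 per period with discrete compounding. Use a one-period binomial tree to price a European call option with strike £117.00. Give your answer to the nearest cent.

Risk-neutral probability p = (1 + 0.1 − 0.8)/(1.4 − 0.8) = 0.3000/0.6000 = 0.5000
Terminal stock prices: S_u = 189, S_d = 108
Terminal payoffs (S − K): max(72, 0) = 72, max(-9, 0) = 0
Node 0 (S = 135): V_0 = 1/1.1·[0.5000·72.0000 + 0.5000·0.0000] = 32.7273

£32.73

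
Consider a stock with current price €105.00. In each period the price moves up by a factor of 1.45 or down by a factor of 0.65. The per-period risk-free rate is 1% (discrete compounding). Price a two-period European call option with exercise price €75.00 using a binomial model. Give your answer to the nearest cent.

€40.56

Risk-neutral probability p = (1 + 0.01 − 0.65)/(1.45 − 0.65) = 0.3600/0.8000 = 0.4500
Terminal stock prices: S_uu = 220.8, S_ud = 98.96, S_dd = 44.36
Terminal payoffs (S − K): max(145.8, 0) = 145.8, max(23.96, 0) = 23.96, max(-30.64, 0) = 0
Node u (S = 152.2): V_u = 1/1.01·[0.4500·145.7625 + 0.5500·23.9625] = 77.9926
Node d (S = 68.25): V_d = 1/1.01·[0.4500·23.9625 + 0.5500·0.0000] = 10.6764
Node 0 (S = 105): V_0 = 1/1.01·[0.4500·77.9926 + 0.5500·10.6764] = 40.5630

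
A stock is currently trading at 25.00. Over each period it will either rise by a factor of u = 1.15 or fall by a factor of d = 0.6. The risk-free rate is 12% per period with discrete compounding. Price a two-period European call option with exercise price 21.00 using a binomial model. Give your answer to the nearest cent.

8.60

Risk-neutral probability p = (1 + 0.12 − 0.6)/(1.15 − 0.6) = 0.5200/0.5500 = 0.9455
Terminal stock prices: S_uu = 33.06, S_ud = 17.25, S_dd = 9
Terminal payoffs (S − K): max(12.06, 0) = 12.06, max(-3.75, 0) = 0, max(-12, 0) = 0
Node u (S = 28.75): V_u = 1/1.12·[0.9455·12.0625 + 0.0545·0.0000] = 10.1826
Node d (S = 15): V_d = 1/1.12·[0.9455·0.0000 + 0.0545·0.0000] = 0.0000
Node 0 (S = 25): V_0 = 1/1.12·[0.9455·10.1826 + 0.0545·0.0000] = 8.5957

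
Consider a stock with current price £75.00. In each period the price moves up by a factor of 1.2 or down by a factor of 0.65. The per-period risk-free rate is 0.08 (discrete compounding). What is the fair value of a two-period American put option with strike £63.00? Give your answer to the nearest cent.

Risk-neutral probability p = (1 + 0.08 − 0.65)/(1.2 − 0.65) = 0.4300/0.5500 = 0.7818
Terminal stock prices: S_uu = 108, S_ud = 58.5, S_dd = 31.69
Terminal payoffs (K − S): max(-45, 0) = 0, max(4.5, 0) = 4.5, max(31.31, 0) = 31.31
Node u (S = 90): continuation = 1/1.08·[0.7818·0.0000 + 0.2182·4.5000] = 0.9091; exercise value = 0.0000 ≤ continuation, so V_u = 0.9091
Node d (S = 48.75): continuation = 1/1.08·[0.7818·4.5000 + 0.2182·31.3125] = 9.5833; exercise value = 14.2500 > continuation, so V_d = 14.2500 (exercise)
Node 0 (S = 75): continuation = 1/1.08·[0.7818·0.9091 + 0.2182·14.2500] = 3.5369; exercise value = 0.0000 ≤ continuation, so V_0 = 3.5369

£3.54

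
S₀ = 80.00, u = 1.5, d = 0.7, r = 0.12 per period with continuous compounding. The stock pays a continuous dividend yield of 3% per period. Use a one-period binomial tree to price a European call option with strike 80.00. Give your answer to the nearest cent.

Per-period risk-free factor R = e^0.12 = 1.1275; dividend-adjusted growth = e^(0.12−0.03) = 1.0942.
Risk-neutral probability p = (1.0942 − 0.7)/(1.5 − 0.7) = 0.3942/0.8000 = 0.4927
Terminal stock prices: S_u = 120, S_d = 56
Terminal payoffs (S − K): max(40, 0) = 40, max(-24, 0) = 0
Node 0 (S = 80): V_0 = e^(−0.12)·[0.4927·40.0000 + 0.5073·0.0000] = 17.4801

17.48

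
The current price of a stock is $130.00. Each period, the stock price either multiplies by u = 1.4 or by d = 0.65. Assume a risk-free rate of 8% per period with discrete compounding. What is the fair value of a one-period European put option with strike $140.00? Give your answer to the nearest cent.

Risk-neutral probability p = (1 + 0.08 − 0.65)/(1.4 − 0.65) = 0.4300/0.7500 = 0.5733
Terminal stock prices: S_u = 182, S_d = 84.5
Terminal payoffs (K − S): max(-42, 0) = 0, max(55.5, 0) = 55.5
Node 0 (S = 130): V_0 = 1/1.08·[0.5733·0.0000 + 0.4267·55.5000] = 21.9259

$21.93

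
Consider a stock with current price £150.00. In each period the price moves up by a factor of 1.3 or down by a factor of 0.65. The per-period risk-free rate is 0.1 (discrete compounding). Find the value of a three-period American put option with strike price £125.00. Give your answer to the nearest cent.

Risk-neutral probability p = (1 + 0.1 − 0.65)/(1.3 − 0.65) = 0.4500/0.6500 = 0.6923
Terminal stock prices: S_uuu = 329.6, S_uud = 164.8, S_udd = 82.39, S_ddd = 41.19
Terminal payoffs (K − S): max(-204.6, 0) = 0, max(-39.78, 0) = 0, max(42.61, 0) = 42.61, max(83.81, 0) = 83.81
Node uu (S = 253.5): continuation = 1/1.1·[0.6923·0.0000 + 0.3077·0.0000] = 0.0000; exercise value = 0.0000 ≤ continuation, so V_uu = 0.0000
Node ud (S = 126.8): continuation = 1/1.1·[0.6923·0.0000 + 0.3077·42.6125] = 11.9196; exercise value = 0.0000 ≤ continuation, so V_ud = 11.9196
Node dd (S = 63.38): continuation = 1/1.1·[0.6923·42.6125 + 0.3077·83.8063] = 50.2614; exercise value = 61.6250 > continuation, so V_dd = 61.6250 (exercise)
Node u (S = 195): continuation = 1/1.1·[0.6923·0.0000 + 0.3077·11.9196] = 3.3341; exercise value = 0.0000 ≤ continuation, so V_u = 3.3341
Node d (S = 97.5): continuation = 1/1.1·[0.6923·11.9196 + 0.3077·61.6250] = 24.7396; exercise value = 27.5000 > continuation, so V_d = 27.5000 (exercise)
Node 0 (S = 150): continuation = 1/1.1·[0.6923·3.3341 + 0.3077·27.5000] = 9.7907; exercise value = 0.0000 ≤ continuation, so V_0 = 9.7907

£9.79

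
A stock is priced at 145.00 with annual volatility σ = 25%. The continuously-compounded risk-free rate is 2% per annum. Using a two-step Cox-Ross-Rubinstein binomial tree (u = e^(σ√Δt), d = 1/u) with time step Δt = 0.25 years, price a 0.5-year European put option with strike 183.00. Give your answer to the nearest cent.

CRR parameters: u = e^(σ√Δt) = e^(0.25·√0.25) = 1.1331, d = 1/u = 0.8825
Per-period rate: rΔt = 0.02·0.25 = 0.005, so R = e^0.005 = 1.0050
Risk-neutral probability p = (e^0.005 − 0.8825)/(1.1331 − 0.8825) = 0.1225/0.2507 = 0.4888
Terminal stock prices: S_uu = 186.2, S_ud = 145, S_dd = 112.9
Terminal payoffs (K − S): max(-3.184, 0) = 0, max(38, 0) = 38, max(70.07, 0) = 70.07
Node u (S = 164.3): V_u = e^(−0.005)·[0.4888·0.0000 + 0.5112·38.0000] = 19.3291
Node d (S = 128): V_d = e^(−0.005)·[0.4888·38.0000 + 0.5112·70.0739] = 54.1252
Node 0 (S = 145): V_0 = e^(−0.005)·[0.4888·19.3291 + 0.5112·54.1252] = 36.9322

36.93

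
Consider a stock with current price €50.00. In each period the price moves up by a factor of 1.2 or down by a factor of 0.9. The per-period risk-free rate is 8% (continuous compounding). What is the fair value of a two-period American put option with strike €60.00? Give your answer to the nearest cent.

Risk-neutral probability p = (e^0.08 − 0.9)/(1.2 − 0.9) = 0.1833/0.3000 = 0.6110
Terminal stock prices: S_uu = 72, S_ud = 54, S_dd = 40.5
Terminal payoffs (K − S): max(-12, 0) = 0, max(6, 0) = 6, max(19.5, 0) = 19.5
Node u (S = 60): continuation = e^(−0.08)·[0.6110·0.0000 + 0.3890·6.0000] = 2.1548; exercise value = 0.0000 ≤ continuation, so V_u = 2.1548
Node d (S = 45): continuation = e^(−0.08)·[0.6110·6.0000 + 0.3890·19.5000] = 10.3870; exercise value = 15.0000 > continuation, so V_d = 15.0000 (exercise)
Node 0 (S = 50): continuation = e^(−0.08)·[0.6110·2.1548 + 0.3890·15.0000] = 6.6022; exercise value = 10.0000 > continuation, so V_0 = 10.0000 (exercise)

€10.00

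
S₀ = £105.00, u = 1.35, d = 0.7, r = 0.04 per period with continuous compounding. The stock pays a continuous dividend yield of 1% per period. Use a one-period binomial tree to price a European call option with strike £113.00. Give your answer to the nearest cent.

£14.04

Per-period risk-free factor R = e^0.04 = 1.0408; dividend-adjusted growth = e^(0.04−0.01) = 1.0305.
Risk-neutral probability p = (1.0305 − 0.7)/(1.35 − 0.7) = 0.3305/0.6500 = 0.5084
Terminal stock prices: S_u = 141.8, S_d = 73.5
Terminal payoffs (S − K): max(28.75, 0) = 28.75, max(-39.5, 0) = 0
Node 0 (S = 105): V_0 = e^(−0.04)·[0.5084·28.7500 + 0.4916·0.0000] = 14.0431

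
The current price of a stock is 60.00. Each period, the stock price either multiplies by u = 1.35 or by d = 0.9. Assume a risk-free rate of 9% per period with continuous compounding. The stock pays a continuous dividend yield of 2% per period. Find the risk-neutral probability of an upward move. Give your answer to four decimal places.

p = 0.3834

Per-period risk-free factor R = e^0.09 = 1.0942; dividend-adjusted growth = e^(0.09−0.02) = 1.0725.
Risk-neutral probability p = (1.0725 − 0.9)/(1.35 − 0.9) = 0.1725/0.4500 = 0.3834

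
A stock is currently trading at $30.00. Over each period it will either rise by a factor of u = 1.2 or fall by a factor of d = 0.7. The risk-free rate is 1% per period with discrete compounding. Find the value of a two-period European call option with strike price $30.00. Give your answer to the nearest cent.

$4.97

Risk-neutral probability p = (1 + 0.01 − 0.7)/(1.2 − 0.7) = 0.3100/0.5000 = 0.6200
Terminal stock prices: S_uu = 43.2, S_ud = 25.2, S_dd = 14.7
Terminal payoffs (S − K): max(13.2, 0) = 13.2, max(-4.8, 0) = 0, max(-15.3, 0) = 0
Node u (S = 36): V_u = 1/1.01·[0.6200·13.2000 + 0.3800·0.0000] = 8.1030
Node d (S = 21): V_d = 1/1.01·[0.6200·0.0000 + 0.3800·0.0000] = 0.0000
Node 0 (S = 30): V_0 = 1/1.01·[0.6200·8.1030 + 0.3800·0.0000] = 4.9741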